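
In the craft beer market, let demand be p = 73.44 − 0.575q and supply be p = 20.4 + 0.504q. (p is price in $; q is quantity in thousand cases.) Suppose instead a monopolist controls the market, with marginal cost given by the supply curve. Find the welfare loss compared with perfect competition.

Competitive equilibrium: 73.44 − 0.575q = 20.4 + 0.504q → q* = 49.1566, p* = 45.1749.
Marginal revenue: MR = 73.44 − 1.15q. Set MR = MC: 73.44 − 1.15q = 20.4 + 0.504q → q_m = 32.0677.
Price p_m = 73.44 − 0.575·32.0677 = 55.0011; MC(q_m) = 20.4 + 0.504·32.0677 = 36.5621.
Competitive q* = 49.1566, so Δq = 17.0889; wedge = 55.0011 − 36.5621 = 18.439.
DWL = ½ × 17.0889 × 18.439 = $157.55 thousand.

$157.55 thousand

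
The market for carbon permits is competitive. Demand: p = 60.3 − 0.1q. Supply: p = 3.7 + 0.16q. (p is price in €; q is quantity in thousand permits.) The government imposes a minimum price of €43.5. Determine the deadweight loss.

Competitive equilibrium: 60.3 − 0.1q = 3.7 + 0.16q → q* = 217.6923, p* = 38.5308.
At the floor p = 43.5, quantity demanded = (60.3 − 43.5)/0.1 = 168.
Sellers' marginal cost at q' = 168: 3.7 + 0.16·168 = 30.58.
Δq = 217.6923 − 168 = 49.6923; wedge = 43.5 − 30.58 = 12.92.
DWL = ½ × 49.6923 × 12.92 = €321.01 thousand.

€321.01 thousand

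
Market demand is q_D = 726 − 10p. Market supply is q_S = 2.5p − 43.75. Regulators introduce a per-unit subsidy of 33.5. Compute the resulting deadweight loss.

1122.25

In inverse form: demand p = 72.6 − 0.1q, supply p = 17.5 + 0.4q.
Competitive equilibrium: 72.6 − 0.1q = 17.5 + 0.4q → q* = 110.2, p* = 61.58.
The subsidy lowers effective supply by 33.5: p = 0.4q − 16.
New quantity: 72.6 − 0.1q = 0.4q − 16 → q' = 177.2.
Overproduction Δq = 177.2 − 110.2 = 67; wedge = subsidy = 33.5.
Welfare loss = ½ × 67 × 33.5 = 1122.25.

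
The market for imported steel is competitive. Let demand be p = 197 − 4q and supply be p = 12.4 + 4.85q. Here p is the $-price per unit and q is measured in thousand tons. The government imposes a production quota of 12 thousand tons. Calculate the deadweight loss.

$347.26 thousand

Competitive equilibrium: 197 − 4q = 12.4 + 4.85q → q* = 20.8588, p* = 113.565.
At q = 12: demand price = 197 − 4·12 = 149; supply price = 12.4 + 4.85·12 = 70.6.
Δq = 20.8588 − 12 = 8.8588; wedge = 149 − 70.6 = 78.4.
The triangle = ½ × 8.8588 × 78.4 = $347.26 thousand.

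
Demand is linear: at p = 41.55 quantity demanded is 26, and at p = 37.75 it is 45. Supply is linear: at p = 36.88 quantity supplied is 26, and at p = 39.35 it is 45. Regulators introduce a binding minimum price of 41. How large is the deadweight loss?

Demand slope = (37.75 − 41.55)/(45 − 26) = −0.2, so p = 46.75 − 0.2q.
Supply slope = (39.35 − 36.88)/(45 − 26) = 0.13, so p = 33.5 + 0.13q.
Competitive equilibrium: 46.75 − 0.2q = 33.5 + 0.13q → q* = 40.1515, p* = 38.7197.
At the floor p = 41, quantity demanded = (46.75 − 41)/0.2 = 28.75.
Sellers' marginal cost at q' = 28.75: 33.5 + 0.13·28.75 = 37.2375.
Δq = 40.1515 − 28.75 = 11.4015; wedge = 41 − 37.2375 = 3.7625.
DWL = ½ × 11.4015 × 3.7625 = 21.45.

21.45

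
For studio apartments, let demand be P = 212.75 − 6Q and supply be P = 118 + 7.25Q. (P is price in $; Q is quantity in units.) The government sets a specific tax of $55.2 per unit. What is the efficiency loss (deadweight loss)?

$114.98

Competitive equilibrium: 212.75 − 6Q = 118 + 7.25Q → Q* = 7.1509, P* = 169.8443.
With the tax, the buyer price exceeds the seller price by 55.2: (212.75 − 6Q) − (118 + 7.25Q) = 55.2 → Q' = 2.9849.
ΔQ = 7.1509 − 2.9849 = 4.166; the wedge equals the tax, 55.2.
Welfare loss = ½ × 4.166 × 55.2 = $114.98.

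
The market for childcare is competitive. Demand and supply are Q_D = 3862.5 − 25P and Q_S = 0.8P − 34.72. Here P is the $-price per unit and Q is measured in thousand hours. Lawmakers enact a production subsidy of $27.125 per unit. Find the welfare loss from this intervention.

In inverse form: demand P = 154.5 − 0.04Q, supply P = 43.4 + 1.25Q.
Competitive equilibrium: 154.5 − 0.04Q = 43.4 + 1.25Q → Q* = 86.124, P* = 151.055.
The subsidy lowers effective supply by 27.125: P = 16.275 + 1.25Q.
New quantity: 154.5 − 0.04Q = 16.275 + 1.25Q → Q' = 107.1512.
Overproduction ΔQ = 107.1512 − 86.124 = 21.0272; wedge = subsidy = 27.125.
The triangle = ½ × 21.0272 × 27.125 = $285.18 thousand.

$285.18 thousand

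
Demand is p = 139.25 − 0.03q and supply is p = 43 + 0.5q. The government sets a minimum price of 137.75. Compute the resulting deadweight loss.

4589.68

Competitive equilibrium: 139.25 − 0.03q = 43 + 0.5q → q* = 181.6038, p* = 133.8019.
At the floor p = 137.75, quantity demanded = (139.25 − 137.75)/0.03 = 50.
Sellers' marginal cost at q' = 50: 43 + 0.5·50 = 68.
Δq = 181.6038 − 50 = 131.6038; wedge = 137.75 − 68 = 69.75.
The triangle = ½ × 131.6038 × 69.75 = 4589.68.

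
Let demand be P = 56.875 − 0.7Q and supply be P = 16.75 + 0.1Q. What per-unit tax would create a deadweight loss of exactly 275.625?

21

Competitive equilibrium: 56.875 − 0.7Q = 16.75 + 0.1Q → Q* = 50.1563, P* = 21.7656.
A tax t gives ΔQ = t/0.8 and wedge t, so DWL = t²/1.6.
t²/1.6 = 275.625 → t² = 441 → t = 21.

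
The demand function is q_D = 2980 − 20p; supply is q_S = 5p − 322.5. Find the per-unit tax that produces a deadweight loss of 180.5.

9.5

In inverse form: demand p = 149 − 0.05q, supply p = 64.5 + 0.2q.
Competitive equilibrium: 149 − 0.05q = 64.5 + 0.2q → q* = 338, p* = 132.1.
A tax t gives Δq = t/0.25 and wedge t, so DWL = t²/0.5.
t²/0.5 = 180.5 → t² = 90.25 → t = 9.5.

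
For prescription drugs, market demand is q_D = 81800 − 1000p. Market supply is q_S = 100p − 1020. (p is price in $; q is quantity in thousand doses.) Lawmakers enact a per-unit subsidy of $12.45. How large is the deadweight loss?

$7045.57 thousand

In inverse form: demand p = 81.8 − 0.001q, supply p = 10.2 + 0.01q.
Competitive equilibrium: 81.8 − 0.001q = 10.2 + 0.01q → q* = 6509.0909, p* = 75.2909.
The subsidy lowers effective supply by 12.45: p = 0.01q − 2.25.
New quantity: 81.8 − 0.001q = 0.01q − 2.25 → q' = 7640.9091.
Overproduction Δq = 7640.9091 − 6509.0909 = 1131.8182; wedge = subsidy = 12.45.
DWL = ½ × 1131.8182 × 12.45 = $7045.57 thousand.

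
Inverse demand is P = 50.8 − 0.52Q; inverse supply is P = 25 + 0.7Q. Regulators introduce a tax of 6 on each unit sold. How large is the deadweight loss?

Competitive equilibrium: 50.8 − 0.52Q = 25 + 0.7Q → Q* = 21.1475, P* = 39.8033.
With the tax, the buyer price exceeds the seller price by 6: (50.8 − 0.52Q) − (25 + 0.7Q) = 6 → Q' = 16.2295.
ΔQ = 21.1475 − 16.2295 = 4.918; the wedge equals the tax, 6.
DWL = ½ × 4.918 × 6 = 14.75.

14.75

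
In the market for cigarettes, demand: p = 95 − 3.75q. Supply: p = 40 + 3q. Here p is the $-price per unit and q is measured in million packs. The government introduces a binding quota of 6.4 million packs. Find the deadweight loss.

$10.31 million

Competitive equilibrium: 95 − 3.75q = 40 + 3q → q* = 8.1481, p* = 64.4444.
At q = 6.4: demand price = 95 − 3.75·6.4 = 71; supply price = 40 + 3·6.4 = 59.2.
Δq = 8.1481 − 6.4 = 1.7481; wedge = 71 − 59.2 = 11.8.
DWL = ½ × 1.7481 × 11.8 = $10.31 million.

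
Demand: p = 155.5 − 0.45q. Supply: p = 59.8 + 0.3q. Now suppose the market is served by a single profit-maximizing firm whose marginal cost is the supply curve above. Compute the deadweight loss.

Competitive equilibrium: 155.5 − 0.45q = 59.8 + 0.3q → q* = 127.6, p* = 98.08.
Marginal revenue: MR = 155.5 − 0.9q. Set MR = MC: 155.5 − 0.9q = 59.8 + 0.3q → q_m = 79.75.
Price p_m = 155.5 − 0.45·79.75 = 119.6125; MC(q_m) = 59.8 + 0.3·79.75 = 83.725.
Competitive q* = 127.6, so Δq = 47.85; wedge = 119.6125 − 83.725 = 35.8875.
The triangle = ½ × 47.85 × 35.8875 = 858.61.

858.61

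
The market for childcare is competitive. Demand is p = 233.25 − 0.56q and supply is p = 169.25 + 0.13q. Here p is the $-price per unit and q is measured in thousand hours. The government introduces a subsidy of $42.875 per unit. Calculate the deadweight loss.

Competitive equilibrium: 233.25 − 0.56q = 169.25 + 0.13q → q* = 92.7536, p* = 181.308.
The subsidy lowers effective supply by 42.875: p = 126.375 + 0.13q.
New quantity: 233.25 − 0.56q = 126.375 + 0.13q → q' = 154.8913.
Overproduction Δq = 154.8913 − 92.7536 = 62.1377; wedge = subsidy = 42.875.
Welfare loss = ½ × 62.1377 × 42.875 = $1332.08 thousand.

$1332.08 thousand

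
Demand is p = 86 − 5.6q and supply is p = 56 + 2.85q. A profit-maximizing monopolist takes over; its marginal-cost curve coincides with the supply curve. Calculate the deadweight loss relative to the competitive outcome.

8.46

Competitive equilibrium: 86 − 5.6q = 56 + 2.85q → q* = 3.5503, p* = 66.1183.
Marginal revenue: MR = 86 − 11.2q. Set MR = MC: 86 − 11.2q = 56 + 2.85q → q_m = 2.1352.
Price p_m = 86 − 5.6·2.1352 = 74.0429; MC(q_m) = 56 + 2.85·2.1352 = 62.0853.
Competitive q* = 3.5503, so Δq = 1.4151; wedge = 74.0429 − 62.0853 = 11.9576.
The triangle = ½ × 1.4151 × 11.9576 = 8.46.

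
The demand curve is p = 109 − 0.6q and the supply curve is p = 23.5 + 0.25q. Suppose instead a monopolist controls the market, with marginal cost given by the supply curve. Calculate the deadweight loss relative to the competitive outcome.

Competitive equilibrium: 109 − 0.6q = 23.5 + 0.25q → q* = 100.5882, p* = 48.6471.
Marginal revenue: MR = 109 − 1.2q. Set MR = MC: 109 − 1.2q = 23.5 + 0.25q → q_m = 58.9655.
Price p_m = 109 − 0.6·58.9655 = 73.6207; MC(q_m) = 23.5 + 0.25·58.9655 = 38.2414.
Competitive q* = 100.5882, so Δq = 41.6227; wedge = 73.6207 − 38.2414 = 35.3793.
The triangle = ½ × 41.6227 × 35.3793 = 736.29.

736.29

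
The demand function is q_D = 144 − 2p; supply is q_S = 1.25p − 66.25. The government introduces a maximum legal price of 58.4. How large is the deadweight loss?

In inverse form: demand p = 72 − 0.5q, supply p = 53 + 0.8q.
Competitive equilibrium: 72 − 0.5q = 53 + 0.8q → q* = 14.6154, p* = 64.6923.
At the ceiling p = 58.4, quantity supplied = (58.4 − 53)/0.8 = 6.75.
Willingness to pay at q' = 6.75: 72 − 0.5·6.75 = 68.625.
Δq = 14.6154 − 6.75 = 7.8654; wedge = 68.625 − 58.4 = 10.225.
Welfare loss = ½ × 7.8654 × 10.225 = 40.21.

40.21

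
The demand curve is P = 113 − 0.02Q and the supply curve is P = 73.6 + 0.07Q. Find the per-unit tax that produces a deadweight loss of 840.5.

Competitive equilibrium: 113 − 0.02Q = 73.6 + 0.07Q → Q* = 437.7778, P* = 104.2444.
A tax t gives ΔQ = t/0.09 and wedge t, so DWL = t²/0.18.
t²/0.18 = 840.5 → t² = 151.29 → t = 12.3.

12.3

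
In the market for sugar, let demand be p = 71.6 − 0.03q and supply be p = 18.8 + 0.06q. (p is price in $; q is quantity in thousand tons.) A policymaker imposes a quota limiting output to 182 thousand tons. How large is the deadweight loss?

Competitive equilibrium: 71.6 − 0.03q = 18.8 + 0.06q → q* = 586.6667, p* = 54.
At q = 182: demand price = 71.6 − 0.03·182 = 66.14; supply price = 18.8 + 0.06·182 = 29.72.
Δq = 586.6667 − 182 = 404.6667; wedge = 66.14 − 29.72 = 36.42.
The triangle = ½ × 404.6667 × 36.42 = $7368.98 thousand.

$7368.98 thousand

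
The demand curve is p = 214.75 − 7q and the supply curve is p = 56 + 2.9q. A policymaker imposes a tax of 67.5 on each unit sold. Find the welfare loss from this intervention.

Competitive equilibrium: 214.75 − 7q = 56 + 2.9q → q* = 16.0354, p* = 102.5025.
With the tax, the buyer price exceeds the seller price by 67.5: (214.75 − 7q) − (56 + 2.9q) = 67.5 → q' = 9.2172.
Δq = 16.0354 − 9.2172 = 6.8182; the wedge equals the tax, 67.5.
DWL = ½ × 6.8182 × 67.5 = 230.11.

230.11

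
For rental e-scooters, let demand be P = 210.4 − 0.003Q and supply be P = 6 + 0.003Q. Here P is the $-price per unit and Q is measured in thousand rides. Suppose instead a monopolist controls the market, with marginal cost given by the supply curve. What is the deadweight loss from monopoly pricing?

$386845.93 thousand

Competitive equilibrium: 210.4 − 0.003Q = 6 + 0.003Q → Q* = 34066.666667, P* = 108.2.
Marginal revenue: MR = 210.4 − 0.006Q. Set MR = MC: 210.4 − 0.006Q = 6 + 0.003Q → Q_m = 22711.111111.
Price P_m = 210.4 − 0.003·22711.111111 = 142.266667; MC(Q_m) = 6 + 0.003·22711.111111 = 74.133333.
Competitive Q* = 34066.666667, so ΔQ = 11355.555556; wedge = 142.266667 − 74.133333 = 68.133334.
Welfare loss = ½ × 11355.555556 × 68.133334 = $386845.93 thousand.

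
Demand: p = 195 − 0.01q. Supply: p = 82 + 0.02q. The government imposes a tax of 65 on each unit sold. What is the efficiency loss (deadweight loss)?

Competitive equilibrium: 195 − 0.01q = 82 + 0.02q → q* = 3766.6667, p* = 157.3333.
With the tax, the buyer price exceeds the seller price by 65: (195 − 0.01q) − (82 + 0.02q) = 65 → q' = 1600.
Δq = 3766.6667 − 1600 = 2166.6667; the wedge equals the tax, 65.
DWL = ½ × 2166.6667 × 65 = 70416.67.

70416.67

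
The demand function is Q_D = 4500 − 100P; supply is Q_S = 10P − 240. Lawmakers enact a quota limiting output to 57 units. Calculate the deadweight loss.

In inverse form: demand P = 45 − 0.01Q, supply P = 24 + 0.1Q.
Competitive equilibrium: 45 − 0.01Q = 24 + 0.1Q → Q* = 190.9091, P* = 43.0909.
At Q = 57: demand price = 45 − 0.01·57 = 44.43; supply price = 24 + 0.1·57 = 29.7.
ΔQ = 190.9091 − 57 = 133.9091; wedge = 44.43 − 29.7 = 14.73.
Welfare loss = ½ × 133.9091 × 14.73 = 986.24.

986.24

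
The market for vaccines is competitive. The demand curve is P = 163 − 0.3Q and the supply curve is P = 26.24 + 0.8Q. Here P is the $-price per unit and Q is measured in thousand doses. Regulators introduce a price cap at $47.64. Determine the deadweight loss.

Competitive equilibrium: 163 − 0.3Q = 26.24 + 0.8Q → Q* = 124.3273, P* = 125.7018.
At the ceiling P = 47.64, quantity supplied = (47.64 − 26.24)/0.8 = 26.75.
Willingness to pay at Q' = 26.75: 163 − 0.3·26.75 = 154.975.
ΔQ = 124.3273 − 26.75 = 97.5773; wedge = 154.975 − 47.64 = 107.335.
The triangle = ½ × 97.5773 × 107.335 = $5236.73 thousand.

$5236.73 thousand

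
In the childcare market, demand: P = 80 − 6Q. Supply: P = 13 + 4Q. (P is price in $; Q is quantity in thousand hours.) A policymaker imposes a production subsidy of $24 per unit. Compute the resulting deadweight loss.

Competitive equilibrium: 80 − 6Q = 13 + 4Q → Q* = 6.7, P* = 39.8.
The subsidy lowers effective supply by 24: P = 4Q − 11.
New quantity: 80 − 6Q = 4Q − 11 → Q' = 9.1.
Overproduction ΔQ = 9.1 − 6.7 = 2.4; wedge = subsidy = 24.
The triangle = ½ × 2.4 × 24 = $28.80 thousand.

$28.80 thousand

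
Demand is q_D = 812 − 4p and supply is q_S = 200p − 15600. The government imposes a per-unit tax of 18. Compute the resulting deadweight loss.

635.29

In inverse form: demand p = 203 − 0.25q, supply p = 78 + 0.005q.
Competitive equilibrium: 203 − 0.25q = 78 + 0.005q → q* = 490.1961, p* = 80.451.
With the tax, the buyer price exceeds the seller price by 18: (203 − 0.25q) − (78 + 0.005q) = 18 → q' = 419.6078.
Δq = 490.1961 − 419.6078 = 70.5883; the wedge equals the tax, 18.
Welfare loss = ½ × 70.5883 × 18 = 635.29.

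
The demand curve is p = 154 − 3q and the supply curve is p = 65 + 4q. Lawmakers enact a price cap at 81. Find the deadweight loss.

Competitive equilibrium: 154 − 3q = 65 + 4q → q* = 12.7143, p* = 115.8571.
At the ceiling p = 81, quantity supplied = (81 − 65)/4 = 4.
Willingness to pay at q' = 4: 154 − 3·4 = 142.
Δq = 12.7143 − 4 = 8.7143; wedge = 142 − 81 = 61.
Welfare loss = ½ × 8.7143 × 61 = 265.79.

265.79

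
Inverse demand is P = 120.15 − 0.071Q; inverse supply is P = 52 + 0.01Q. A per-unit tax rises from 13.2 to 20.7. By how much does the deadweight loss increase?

1569.44

Competitive equilibrium: 120.15 − 0.071Q = 52 + 0.01Q → Q* = 841.358, P* = 60.4136.
For a per-unit tax t: ΔQ = t/0.081, so DWL = ½·t·(t/0.081) = t²/0.162.
At t = 13.2: DWL = 1075.556. At t = 20.7: DWL = 2645.
Increase = 2645 − 1075.556 = 1569.44.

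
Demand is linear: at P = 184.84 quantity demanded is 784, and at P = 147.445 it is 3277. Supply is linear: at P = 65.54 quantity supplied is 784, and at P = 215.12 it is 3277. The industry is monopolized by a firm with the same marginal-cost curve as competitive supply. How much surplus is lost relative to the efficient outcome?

5874

Demand slope = (147.445 − 184.84)/(3277 − 784) = −0.015, so P = 196.6 − 0.015Q.
Supply slope = (215.12 − 65.54)/(3277 − 784) = 0.06, so P = 18.5 + 0.06Q.
Competitive equilibrium: 196.6 − 0.015Q = 18.5 + 0.06Q → Q* = 2374.66667, P* = 160.98.
Marginal revenue: MR = 196.6 − 0.03Q. Set MR = MC: 196.6 − 0.03Q = 18.5 + 0.06Q → Q_m = 1978.88889.
Price P_m = 196.6 − 0.015·1978.88889 = 166.91667; MC(Q_m) = 18.5 + 0.06·1978.88889 = 137.23333.
Competitive Q* = 2374.66667, so ΔQ = 395.77778; wedge = 166.91667 − 137.23333 = 29.68334.
Deadweight loss = ½ × 395.77778 × 29.68334 = 5874.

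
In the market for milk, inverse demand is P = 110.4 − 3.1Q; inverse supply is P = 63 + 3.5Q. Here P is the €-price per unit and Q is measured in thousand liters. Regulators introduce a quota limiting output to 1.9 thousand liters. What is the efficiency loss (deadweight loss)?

Competitive equilibrium: 110.4 − 3.1Q = 63 + 3.5Q → Q* = 7.1818, P* = 88.1364.
At Q = 1.9: demand price = 110.4 − 3.1·1.9 = 104.51; supply price = 63 + 3.5·1.9 = 69.65.
ΔQ = 7.1818 − 1.9 = 5.2818; wedge = 104.51 − 69.65 = 34.86.
DWL = ½ × 5.2818 × 34.86 = €92.06 thousand.

€92.06 thousand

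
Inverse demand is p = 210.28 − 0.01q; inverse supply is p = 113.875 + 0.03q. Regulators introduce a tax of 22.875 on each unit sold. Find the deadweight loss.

6540.82

Competitive equilibrium: 210.28 − 0.01q = 113.875 + 0.03q → q* = 2410.125, p* = 186.1788.
With the tax, the buyer price exceeds the seller price by 22.875: (210.28 − 0.01q) − (113.875 + 0.03q) = 22.875 → q' = 1838.25.
Δq = 2410.125 − 1838.25 = 571.875; the wedge equals the tax, 22.875.
Welfare loss = ½ × 571.875 × 22.875 = 6540.82.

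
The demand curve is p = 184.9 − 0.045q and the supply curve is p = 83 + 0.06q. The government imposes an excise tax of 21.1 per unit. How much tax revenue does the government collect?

Competitive equilibrium: 184.9 − 0.045q = 83 + 0.06q → q* = 970.4762, p* = 141.2286.
With the tax, the buyer price exceeds the seller price by 21.1: (184.9 − 0.045q) − (83 + 0.06q) = 21.1 → q' = 769.5238.
Tax revenue = 21.1 × 769.5238 = 16236.95.

16236.95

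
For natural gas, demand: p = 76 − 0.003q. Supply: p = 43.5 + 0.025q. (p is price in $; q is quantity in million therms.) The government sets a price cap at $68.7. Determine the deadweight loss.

Competitive equilibrium: 76 − 0.003q = 43.5 + 0.025q → q* = 1160.7143, p* = 72.5179.
At the ceiling p = 68.7, quantity supplied = (68.7 − 43.5)/0.025 = 1008.
Willingness to pay at q' = 1008: 76 − 0.003·1008 = 72.976.
Δq = 1160.7143 − 1008 = 152.7143; wedge = 72.976 − 68.7 = 4.276.
The triangle = ½ × 152.7143 × 4.276 = $326.50 million.

$326.50 million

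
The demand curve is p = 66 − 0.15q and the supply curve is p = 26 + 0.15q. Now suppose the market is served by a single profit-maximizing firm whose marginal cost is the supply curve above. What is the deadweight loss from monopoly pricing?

Competitive equilibrium: 66 − 0.15q = 26 + 0.15q → q* = 133.3333, p* = 46.
Marginal revenue: MR = 66 − 0.3q. Set MR = MC: 66 − 0.3q = 26 + 0.15q → q_m = 88.8889.
Price p_m = 66 − 0.15·88.8889 = 52.6667; MC(q_m) = 26 + 0.15·88.8889 = 39.3333.
Competitive q* = 133.3333, so Δq = 44.4444; wedge = 52.6667 − 39.3333 = 13.3334.
The triangle = ½ × 44.4444 × 13.3334 = 296.30.

296.30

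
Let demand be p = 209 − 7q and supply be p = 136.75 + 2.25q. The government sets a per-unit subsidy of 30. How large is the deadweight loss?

48.65

Competitive equilibrium: 209 − 7q = 136.75 + 2.25q → q* = 7.8108, p* = 154.3243.
The subsidy lowers effective supply by 30: p = 106.75 + 2.25q.
New quantity: 209 − 7q = 106.75 + 2.25q → q' = 11.0541.
Overproduction Δq = 11.0541 − 7.8108 = 3.2433; wedge = subsidy = 30.
Deadweight loss = ½ × 3.2433 × 30 = 48.65.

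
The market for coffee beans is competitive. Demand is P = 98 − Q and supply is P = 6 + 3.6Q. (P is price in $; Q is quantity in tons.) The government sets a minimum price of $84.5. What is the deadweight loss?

$97.175

Competitive equilibrium: 98 − Q = 6 + 3.6Q → Q* = 20, P* = 78.
At the floor P = 84.5, quantity demanded = (98 − 84.5)/1 = 13.5.
Sellers' marginal cost at Q' = 13.5: 6 + 3.6·13.5 = 54.6.
ΔQ = 20 − 13.5 = 6.5; wedge = 84.5 − 54.6 = 29.9.
DWL = ½ × 6.5 × 29.9 = $97.175.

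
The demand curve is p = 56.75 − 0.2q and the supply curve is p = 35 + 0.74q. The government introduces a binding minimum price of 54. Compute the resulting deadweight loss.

Competitive equilibrium: 56.75 − 0.2q = 35 + 0.74q → q* = 23.1383, p* = 52.1223.
At the floor p = 54, quantity demanded = (56.75 − 54)/0.2 = 13.75.
Sellers' marginal cost at q' = 13.75: 35 + 0.74·13.75 = 45.175.
Δq = 23.1383 − 13.75 = 9.3883; wedge = 54 − 45.175 = 8.825.
The triangle = ½ × 9.3883 × 8.825 = 41.43.

41.43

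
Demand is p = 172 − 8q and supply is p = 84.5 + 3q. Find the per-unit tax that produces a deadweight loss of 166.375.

Competitive equilibrium: 172 − 8q = 84.5 + 3q → q* = 7.9545, p* = 108.3636.
A tax t gives Δq = t/11 and wedge t, so DWL = t²/22.
t²/22 = 166.375 → t² = 3660.25 → t = 60.5.

60.5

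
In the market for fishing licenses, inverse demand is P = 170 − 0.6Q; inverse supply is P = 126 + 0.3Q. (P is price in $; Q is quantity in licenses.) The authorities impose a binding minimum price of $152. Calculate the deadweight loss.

Competitive equilibrium: 170 − 0.6Q = 126 + 0.3Q → Q* = 48.8889, P* = 140.6667.
At the floor P = 152, quantity demanded = (170 − 152)/0.6 = 30.
Sellers' marginal cost at Q' = 30: 126 + 0.3·30 = 135.
ΔQ = 48.8889 − 30 = 18.8889; wedge = 152 − 135 = 17.
Deadweight loss = ½ × 18.8889 × 17 = $160.56.

$160.56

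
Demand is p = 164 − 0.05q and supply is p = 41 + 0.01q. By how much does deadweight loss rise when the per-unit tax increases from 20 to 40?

Competitive equilibrium: 164 − 0.05q = 41 + 0.01q → q* = 2050, p* = 61.5.
For a per-unit tax t: Δq = t/0.06, so DWL = ½·t·(t/0.06) = t²/0.12.
At t = 20: DWL = 3333.333. At t = 40: DWL = 13333.333.
Increase = 13333.333 − 3333.333 = 10000.

10000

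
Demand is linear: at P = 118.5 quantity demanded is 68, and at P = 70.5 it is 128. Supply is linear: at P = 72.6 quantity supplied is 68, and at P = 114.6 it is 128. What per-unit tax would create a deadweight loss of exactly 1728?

Demand slope = (70.5 − 118.5)/(128 − 68) = −0.8, so P = 172.9 − 0.8Q.
Supply slope = (114.6 − 72.6)/(128 − 68) = 0.7, so P = 25 + 0.7Q.
Competitive equilibrium: 172.9 − 0.8Q = 25 + 0.7Q → Q* = 98.6, P* = 94.02.
A tax t gives ΔQ = t/1.5 and wedge t, so DWL = t²/3.
t²/3 = 1728 → t² = 5184 → t = 72.

72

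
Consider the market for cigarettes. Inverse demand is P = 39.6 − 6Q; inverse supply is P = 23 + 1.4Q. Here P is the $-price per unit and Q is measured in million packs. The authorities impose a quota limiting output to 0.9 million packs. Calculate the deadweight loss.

$6.68 million

Competitive equilibrium: 39.6 − 6Q = 23 + 1.4Q → Q* = 2.2432, P* = 26.1405.
At Q = 0.9: demand price = 39.6 − 6·0.9 = 34.2; supply price = 23 + 1.4·0.9 = 24.26.
ΔQ = 2.2432 − 0.9 = 1.3432; wedge = 34.2 − 24.26 = 9.94.
DWL = ½ × 1.3432 × 9.94 = $6.68 million.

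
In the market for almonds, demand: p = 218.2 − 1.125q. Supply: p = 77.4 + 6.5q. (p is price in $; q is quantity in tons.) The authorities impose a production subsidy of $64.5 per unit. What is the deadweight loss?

Competitive equilibrium: 218.2 − 1.125q = 77.4 + 6.5q → q* = 18.4656, p* = 197.4262.
The subsidy lowers effective supply by 64.5: p = 12.9 + 6.5q.
New quantity: 218.2 − 1.125q = 12.9 + 6.5q → q' = 26.9246.
Overproduction Δq = 26.9246 − 18.4656 = 8.459; wedge = subsidy = 64.5.
Welfare loss = ½ × 8.459 × 64.5 = $272.80.

$272.80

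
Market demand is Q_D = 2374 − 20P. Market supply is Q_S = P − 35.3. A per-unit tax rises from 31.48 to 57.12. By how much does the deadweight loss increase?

In inverse form: demand P = 118.7 − 0.05Q, supply P = 35.3 + Q.
Competitive equilibrium: 118.7 − 0.05Q = 35.3 + Q → Q* = 79.4286, P* = 114.7286.
For a per-unit tax t: ΔQ = t/1.05, so DWL = ½·t·(t/1.05) = t²/2.1.
At t = 31.48: DWL = 471.9. At t = 57.12: DWL = 1553.664.
Increase = 1553.664 − 471.9 = 1081.76.

1081.76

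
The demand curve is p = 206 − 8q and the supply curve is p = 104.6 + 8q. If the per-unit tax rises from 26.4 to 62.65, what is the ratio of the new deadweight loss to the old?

5.632

Competitive equilibrium: 206 − 8q = 104.6 + 8q → q* = 6.3375, p* = 155.3.
For a per-unit tax t: Δq = t/16, so DWL = ½·t·(t/16) = t²/32.
At t = 26.4: DWL = 21.78. At t = 62.65: DWL = 122.657.
Ratio = (62.65/26.4)² = 5.632.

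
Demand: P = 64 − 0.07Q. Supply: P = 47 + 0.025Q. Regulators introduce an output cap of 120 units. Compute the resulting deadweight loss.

165.05

Competitive equilibrium: 64 − 0.07Q = 47 + 0.025Q → Q* = 178.9474, P* = 51.4737.
At Q = 120: demand price = 64 − 0.07·120 = 55.6; supply price = 47 + 0.025·120 = 50.
ΔQ = 178.9474 − 120 = 58.9474; wedge = 55.6 − 50 = 5.6.
Deadweight loss = ½ × 58.9474 × 5.6 = 165.05.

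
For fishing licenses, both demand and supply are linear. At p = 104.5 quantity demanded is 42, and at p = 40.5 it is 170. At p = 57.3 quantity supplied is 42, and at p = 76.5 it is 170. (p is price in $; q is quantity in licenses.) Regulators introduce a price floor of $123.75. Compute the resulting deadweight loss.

Demand slope = (40.5 − 104.5)/(170 − 42) = −0.5, so p = 125.5 − 0.5q.
Supply slope = (76.5 − 57.3)/(170 − 42) = 0.15, so p = 51 + 0.15q.
Competitive equilibrium: 125.5 − 0.5q = 51 + 0.15q → q* = 114.6154, p* = 68.1923.
At the floor p = 123.75, quantity demanded = (125.5 − 123.75)/0.5 = 3.5.
Sellers' marginal cost at q' = 3.5: 51 + 0.15·3.5 = 51.525.
Δq = 114.6154 − 3.5 = 111.1154; wedge = 123.75 − 51.525 = 72.225.
DWL = ½ × 111.1154 × 72.225 = $4012.65.

$4012.65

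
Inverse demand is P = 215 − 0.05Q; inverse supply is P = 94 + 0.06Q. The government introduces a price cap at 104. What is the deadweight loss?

Competitive equilibrium: 215 − 0.05Q = 94 + 0.06Q → Q* = 1100, P* = 160.
At the ceiling P = 104, quantity supplied = (104 − 94)/0.06 = 166.66667.
Willingness to pay at Q' = 166.66667: 215 − 0.05·166.66667 = 206.66667.
ΔQ = 1100 − 166.66667 = 933.33333; wedge = 206.66667 − 104 = 102.66667.
Welfare loss = ½ × 933.33333 × 102.66667 = 47911.11.

47911.11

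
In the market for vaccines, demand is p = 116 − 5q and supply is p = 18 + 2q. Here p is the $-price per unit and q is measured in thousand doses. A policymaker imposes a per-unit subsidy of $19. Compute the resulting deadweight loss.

$25.79 thousand

Competitive equilibrium: 116 − 5q = 18 + 2q → q* = 14, p* = 46.
The subsidy lowers effective supply by 19: p = 2q − 1.
New quantity: 116 − 5q = 2q − 1 → q' = 16.7143.
Overproduction Δq = 16.7143 − 14 = 2.7143; wedge = subsidy = 19.
The triangle = ½ × 2.7143 × 19 = $25.79 thousand.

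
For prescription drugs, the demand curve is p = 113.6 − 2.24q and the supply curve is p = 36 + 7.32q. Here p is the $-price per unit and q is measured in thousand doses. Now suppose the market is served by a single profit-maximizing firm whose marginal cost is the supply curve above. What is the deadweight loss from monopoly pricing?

$11.35 thousand

Competitive equilibrium: 113.6 − 2.24q = 36 + 7.32q → q* = 8.1172, p* = 95.4176.
Marginal revenue: MR = 113.6 − 4.48q. Set MR = MC: 113.6 − 4.48q = 36 + 7.32q → q_m = 6.5763.
Price p_m = 113.6 − 2.24·6.5763 = 98.8691; MC(q_m) = 36 + 7.32·6.5763 = 84.1385.
Competitive q* = 8.1172, so Δq = 1.5409; wedge = 98.8691 − 84.1385 = 14.7306.
The triangle = ½ × 1.5409 × 14.7306 = $11.35 thousand.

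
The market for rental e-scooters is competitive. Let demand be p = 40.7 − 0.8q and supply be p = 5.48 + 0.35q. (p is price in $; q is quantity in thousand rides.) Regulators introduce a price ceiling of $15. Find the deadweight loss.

$6.75 thousand

Competitive equilibrium: 40.7 − 0.8q = 5.48 + 0.35q → q* = 30.6261, p* = 16.1991.
At the ceiling p = 15, quantity supplied = (15 − 5.48)/0.35 = 27.2.
Willingness to pay at q' = 27.2: 40.7 − 0.8·27.2 = 18.94.
Δq = 30.6261 − 27.2 = 3.4261; wedge = 18.94 − 15 = 3.94.
Deadweight loss = ½ × 3.4261 × 3.94 = $6.75 thousand.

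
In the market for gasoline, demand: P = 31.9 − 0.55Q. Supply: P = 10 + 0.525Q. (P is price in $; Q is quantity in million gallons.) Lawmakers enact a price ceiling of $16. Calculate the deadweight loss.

Competitive equilibrium: 31.9 − 0.55Q = 10 + 0.525Q → Q* = 20.3721, P* = 20.6953.
At the ceiling P = 16, quantity supplied = (16 − 10)/0.525 = 11.4286.
Willingness to pay at Q' = 11.4286: 31.9 − 0.55·11.4286 = 25.6143.
ΔQ = 20.3721 − 11.4286 = 8.9435; wedge = 25.6143 − 16 = 9.6143.
Deadweight loss = ½ × 8.9435 × 9.6143 = $42.99 million.

$42.99 million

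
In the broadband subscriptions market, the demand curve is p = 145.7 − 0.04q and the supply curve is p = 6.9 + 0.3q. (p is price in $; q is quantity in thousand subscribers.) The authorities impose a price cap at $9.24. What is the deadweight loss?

Competitive equilibrium: 145.7 − 0.04q = 6.9 + 0.3q → q* = 408.2353, p* = 129.3706.
At the ceiling p = 9.24, quantity supplied = (9.24 − 6.9)/0.3 = 7.8.
Willingness to pay at q' = 7.8: 145.7 − 0.04·7.8 = 145.388.
Δq = 408.2353 − 7.8 = 400.4353; wedge = 145.388 − 9.24 = 136.148.
Welfare loss = ½ × 400.4353 × 136.148 = $27259.23 thousand.

$27259.23 thousand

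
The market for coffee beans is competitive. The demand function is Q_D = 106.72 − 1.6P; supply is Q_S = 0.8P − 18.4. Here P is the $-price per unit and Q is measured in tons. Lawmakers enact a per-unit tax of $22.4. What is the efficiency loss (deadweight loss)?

In inverse form: demand P = 66.7 − 0.625Q, supply P = 23 + 1.25Q.
Competitive equilibrium: 66.7 − 0.625Q = 23 + 1.25Q → Q* = 23.3067, P* = 52.1333.
With the tax, the buyer price exceeds the seller price by 22.4: (66.7 − 0.625Q) − (23 + 1.25Q) = 22.4 → Q' = 11.36.
ΔQ = 23.3067 − 11.36 = 11.9467; the wedge equals the tax, 22.4.
Deadweight loss = ½ × 11.9467 × 22.4 = $133.80.

$133.80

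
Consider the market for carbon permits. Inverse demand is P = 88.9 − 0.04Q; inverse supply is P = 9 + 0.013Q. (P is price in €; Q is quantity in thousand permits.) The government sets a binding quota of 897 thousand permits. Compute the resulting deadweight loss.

Competitive equilibrium: 88.9 − 0.04Q = 9 + 0.013Q → Q* = 1507.5472, P* = 28.5981.
At Q = 897: demand price = 88.9 − 0.04·897 = 53.02; supply price = 9 + 0.013·897 = 20.661.
ΔQ = 1507.5472 − 897 = 610.5472; wedge = 53.02 − 20.661 = 32.359.
DWL = ½ × 610.5472 × 32.359 = €9878.35 thousand.

€9878.35 thousand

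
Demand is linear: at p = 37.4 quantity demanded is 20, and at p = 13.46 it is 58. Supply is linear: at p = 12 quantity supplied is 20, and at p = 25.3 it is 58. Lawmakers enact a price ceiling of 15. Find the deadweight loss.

Demand slope = (13.46 − 37.4)/(58 − 20) = −0.63, so p = 50 − 0.63q.
Supply slope = (25.3 − 12)/(58 − 20) = 0.35, so p = 5 + 0.35q.
Competitive equilibrium: 50 − 0.63q = 5 + 0.35q → q* = 45.9184, p* = 21.0714.
At the ceiling p = 15, quantity supplied = (15 − 5)/0.35 = 28.5714.
Willingness to pay at q' = 28.5714: 50 − 0.63·28.5714 = 32.
Δq = 45.9184 − 28.5714 = 17.347; wedge = 32 − 15 = 17.
The triangle = ½ × 17.347 × 17 = 147.45.

147.45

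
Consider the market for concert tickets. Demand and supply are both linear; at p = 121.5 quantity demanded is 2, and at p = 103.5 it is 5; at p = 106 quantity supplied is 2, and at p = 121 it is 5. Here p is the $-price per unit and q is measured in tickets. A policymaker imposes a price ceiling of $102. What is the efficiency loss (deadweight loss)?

Demand slope = (103.5 − 121.5)/(5 − 2) = −6, so p = 133.5 − 6q.
Supply slope = (121 − 106)/(5 − 2) = 5, so p = 96 + 5q.
Competitive equilibrium: 133.5 − 6q = 96 + 5q → q* = 3.4091, p* = 113.0455.
At the ceiling p = 102, quantity supplied = (102 − 96)/5 = 1.2.
Willingness to pay at q' = 1.2: 133.5 − 6·1.2 = 126.3.
Δq = 3.4091 − 1.2 = 2.2091; wedge = 126.3 − 102 = 24.3.
Deadweight loss = ½ × 2.2091 × 24.3 = $26.84.

$26.84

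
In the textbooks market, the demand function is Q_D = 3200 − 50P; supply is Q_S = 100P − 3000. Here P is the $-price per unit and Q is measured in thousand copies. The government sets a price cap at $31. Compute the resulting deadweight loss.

In inverse form: demand P = 64 − 0.02Q, supply P = 30 + 0.01Q.
Competitive equilibrium: 64 − 0.02Q = 30 + 0.01Q → Q* = 1133.3333, P* = 41.3333.
At the ceiling P = 31, quantity supplied = (31 − 30)/0.01 = 100.
Willingness to pay at Q' = 100: 64 − 0.02·100 = 62.
ΔQ = 1133.3333 − 100 = 1033.3333; wedge = 62 − 31 = 31.
Welfare loss = ½ × 1033.3333 × 31 = $16016.67 thousand.

$16016.67 thousand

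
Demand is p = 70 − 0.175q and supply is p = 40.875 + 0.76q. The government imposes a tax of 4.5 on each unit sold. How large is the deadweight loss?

10.83

Competitive equilibrium: 70 − 0.175q = 40.875 + 0.76q → q* = 31.1497, p* = 64.5488.
With the tax, the buyer price exceeds the seller price by 4.5: (70 − 0.175q) − (40.875 + 0.76q) = 4.5 → q' = 26.3369.
Δq = 31.1497 − 26.3369 = 4.8128; the wedge equals the tax, 4.5.
Deadweight loss = ½ × 4.8128 × 4.5 = 10.83.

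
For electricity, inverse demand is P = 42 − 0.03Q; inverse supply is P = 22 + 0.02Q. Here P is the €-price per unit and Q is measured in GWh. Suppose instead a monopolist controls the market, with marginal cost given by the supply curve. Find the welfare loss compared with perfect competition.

€562.50

Competitive equilibrium: 42 − 0.03Q = 22 + 0.02Q → Q* = 400, P* = 30.
Marginal revenue: MR = 42 − 0.06Q. Set MR = MC: 42 − 0.06Q = 22 + 0.02Q → Q_m = 250.
Price P_m = 42 − 0.03·250 = 34.5; MC(Q_m) = 22 + 0.02·250 = 27.
Competitive Q* = 400, so ΔQ = 150; wedge = 34.5 − 27 = 7.5.
DWL = ½ × 150 × 7.5 = €562.50.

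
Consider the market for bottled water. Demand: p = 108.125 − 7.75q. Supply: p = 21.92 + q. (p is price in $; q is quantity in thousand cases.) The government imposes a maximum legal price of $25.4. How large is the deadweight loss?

$177.64 thousand

Competitive equilibrium: 108.125 − 7.75q = 21.92 + q → q* = 9.852, p* = 31.772.
At the ceiling p = 25.4, quantity supplied = (25.4 − 21.92)/1 = 3.48.
Willingness to pay at q' = 3.48: 108.125 − 7.75·3.48 = 81.155.
Δq = 9.852 − 3.48 = 6.372; wedge = 81.155 − 25.4 = 55.755.
Deadweight loss = ½ × 6.372 × 55.755 = $177.64 thousand.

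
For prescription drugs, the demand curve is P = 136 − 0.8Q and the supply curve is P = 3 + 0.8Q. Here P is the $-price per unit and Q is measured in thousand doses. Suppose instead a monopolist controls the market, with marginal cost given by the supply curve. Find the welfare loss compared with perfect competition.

$614.20 thousand

Competitive equilibrium: 136 − 0.8Q = 3 + 0.8Q → Q* = 83.125, P* = 69.5.
Marginal revenue: MR = 136 − 1.6Q. Set MR = MC: 136 − 1.6Q = 3 + 0.8Q → Q_m = 55.4167.
Price P_m = 136 − 0.8·55.4167 = 91.6666; MC(Q_m) = 3 + 0.8·55.4167 = 47.3334.
Competitive Q* = 83.125, so ΔQ = 27.7083; wedge = 91.6666 − 47.3334 = 44.3332.
DWL = ½ × 27.7083 × 44.3332 = $614.20 thousand.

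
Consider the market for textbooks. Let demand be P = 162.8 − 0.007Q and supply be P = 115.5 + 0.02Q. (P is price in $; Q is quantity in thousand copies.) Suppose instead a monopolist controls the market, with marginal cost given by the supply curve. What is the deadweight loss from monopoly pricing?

Competitive equilibrium: 162.8 − 0.007Q = 115.5 + 0.02Q → Q* = 1751.85185, P* = 150.53704.
Marginal revenue: MR = 162.8 − 0.014Q. Set MR = MC: 162.8 − 0.014Q = 115.5 + 0.02Q → Q_m = 1391.17647.
Price P_m = 162.8 − 0.007·1391.17647 = 153.06176; MC(Q_m) = 115.5 + 0.02·1391.17647 = 143.32353.
Competitive Q* = 1751.85185, so ΔQ = 360.67538; wedge = 153.06176 − 143.32353 = 9.73823.
The triangle = ½ × 360.67538 × 9.73823 = $1756.17 thousand.

$1756.17 thousand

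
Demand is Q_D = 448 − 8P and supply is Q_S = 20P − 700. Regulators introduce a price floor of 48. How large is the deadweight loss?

274.40

In inverse form: demand P = 56 − 0.125Q, supply P = 35 + 0.05Q.
Competitive equilibrium: 56 − 0.125Q = 35 + 0.05Q → Q* = 120, P* = 41.
At the floor P = 48, quantity demanded = (56 − 48)/0.125 = 64.
Sellers' marginal cost at Q' = 64: 35 + 0.05·64 = 38.2.
ΔQ = 120 − 64 = 56; wedge = 48 − 38.2 = 9.8.
Deadweight loss = ½ × 56 × 9.8 = 274.40.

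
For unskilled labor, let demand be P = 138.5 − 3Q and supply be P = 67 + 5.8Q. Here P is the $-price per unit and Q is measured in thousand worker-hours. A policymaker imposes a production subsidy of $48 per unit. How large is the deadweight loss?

$130.91 thousand

Competitive equilibrium: 138.5 − 3Q = 67 + 5.8Q → Q* = 8.125, P* = 114.125.
The subsidy lowers effective supply by 48: P = 19 + 5.8Q.
New quantity: 138.5 − 3Q = 19 + 5.8Q → Q' = 13.5795.
Overproduction ΔQ = 13.5795 − 8.125 = 5.4545; wedge = subsidy = 48.
The triangle = ½ × 5.4545 × 48 = $130.91 thousand.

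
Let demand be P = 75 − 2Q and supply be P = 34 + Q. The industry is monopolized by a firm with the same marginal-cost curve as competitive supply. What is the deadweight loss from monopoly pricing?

Competitive equilibrium: 75 − 2Q = 34 + Q → Q* = 13.6667, P* = 47.6667.
Marginal revenue: MR = 75 − 4Q. Set MR = MC: 75 − 4Q = 34 + Q → Q_m = 8.2.
Price P_m = 75 − 2·8.2 = 58.6; MC(Q_m) = 34 + 1·8.2 = 42.2.
Competitive Q* = 13.6667, so ΔQ = 5.4667; wedge = 58.6 − 42.2 = 16.4.
The triangle = ½ × 5.4667 × 16.4 = 44.83.

44.83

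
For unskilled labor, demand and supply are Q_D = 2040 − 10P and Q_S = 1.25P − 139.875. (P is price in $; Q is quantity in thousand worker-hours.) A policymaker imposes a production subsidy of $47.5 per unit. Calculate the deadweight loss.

In inverse form: demand P = 204 − 0.1Q, supply P = 111.9 + 0.8Q.
Competitive equilibrium: 204 − 0.1Q = 111.9 + 0.8Q → Q* = 102.3333, P* = 193.7667.
The subsidy lowers effective supply by 47.5: P = 64.4 + 0.8Q.
New quantity: 204 − 0.1Q = 64.4 + 0.8Q → Q' = 155.1111.
Overproduction ΔQ = 155.1111 − 102.3333 = 52.7778; wedge = subsidy = 47.5.
DWL = ½ × 52.7778 × 47.5 = $1253.47 thousand.

$1253.47 thousand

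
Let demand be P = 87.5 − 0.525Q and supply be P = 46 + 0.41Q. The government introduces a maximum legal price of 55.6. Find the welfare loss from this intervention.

Competitive equilibrium: 87.5 − 0.525Q = 46 + 0.41Q → Q* = 44.385, P* = 64.1979.
At the ceiling P = 55.6, quantity supplied = (55.6 − 46)/0.41 = 23.4146.
Willingness to pay at Q' = 23.4146: 87.5 − 0.525·23.4146 = 75.2073.
ΔQ = 44.385 − 23.4146 = 20.9704; wedge = 75.2073 − 55.6 = 19.6073.
The triangle = ½ × 20.9704 × 19.6073 = 205.59.

205.59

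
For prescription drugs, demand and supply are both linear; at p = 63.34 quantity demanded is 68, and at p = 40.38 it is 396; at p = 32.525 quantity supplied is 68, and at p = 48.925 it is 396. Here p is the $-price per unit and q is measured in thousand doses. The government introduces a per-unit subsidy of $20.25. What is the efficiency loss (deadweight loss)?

$1708.59 thousand

Demand slope = (40.38 − 63.34)/(396 − 68) = −0.07, so p = 68.1 − 0.07q.
Supply slope = (48.925 − 32.525)/(396 − 68) = 0.05, so p = 29.125 + 0.05q.
Competitive equilibrium: 68.1 − 0.07q = 29.125 + 0.05q → q* = 324.7917, p* = 45.3646.
The subsidy lowers effective supply by 20.25: p = 8.875 + 0.05q.
New quantity: 68.1 − 0.07q = 8.875 + 0.05q → q' = 493.5417.
Overproduction Δq = 493.5417 − 324.7917 = 168.75; wedge = subsidy = 20.25.
The triangle = ½ × 168.75 × 20.25 = $1708.59 thousand.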